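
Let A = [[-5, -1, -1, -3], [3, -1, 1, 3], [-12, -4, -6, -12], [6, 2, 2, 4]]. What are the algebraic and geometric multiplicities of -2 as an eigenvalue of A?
algebraic multiplicity 4, geometric multiplicity 3

The characteristic polynomial is (x + 2)^4, so the factor x + 2 appears with exponent 4: the algebraic multiplicity is 4.

rank(A + 2I) = 1, so the eigenspace has dimension 4 - 1 = 3: the geometric multiplicity is 3.

Since 3 < 4, A is not diagonalizable.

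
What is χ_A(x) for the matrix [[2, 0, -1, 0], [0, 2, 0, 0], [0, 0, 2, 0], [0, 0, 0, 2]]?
xI - A = [[x - 2, 0, 1, 0], [0, x - 2, 0, 0], [0, 0, x - 2, 0], [0, 0, 0, x - 2]].

Expanding det(xI - A) along the first row:
det(xI - A) = + (x - 2)·det([[x - 2, 0, 0], [0, x - 2, 0], [0, 0, x - 2]]) - (0)·det([[0, 0, 0], [0, x - 2, 0], [0, 0, x - 2]]) + (1)·det([[0, x - 2, 0], [0, 0, 0], [0, 0, x - 2]]) - (0)·det([[0, x - 2, 0], [0, 0, x - 2], [0, 0, 0]]).

Evaluating gives χ_A(x) = x^4 - 8x^3 + 24x^2 - 32x + 16 = (x - 2)^4.

χ_A(x) = (x - 2)^4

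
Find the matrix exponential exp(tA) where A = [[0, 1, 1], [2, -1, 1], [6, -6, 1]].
A has Jordan form J = [[-2, 0, 0], [0, 1, 1], [0, 0, 1]] with A = PJP^{-1}, so e^{tA} = P e^{tJ} P^{-1}.

For a Jordan block J_k(λ), e^{tJ_k(λ)} = e^{λt} · (I + tN + t^2 N^2/2! + ... + t^{k-1} N^{k-1}/(k-1)!) where N is the nilpotent superdiagonal part.

Assembling the blocks and conjugating back gives the entries of e^{tA} as shown above.

e^{tA} = [[2*t*e^{t} + e^{-2*t}, ((1 - 2*t)*e^{3*t} - 1)*e^{-2*t}, t*e^{t}], [2*t*e^{t}, (1 - 2*t)*e^{t}, t*e^{t}], [2*e^{t} - 2*e^{-2*t}, -2*e^{t} + 2*e^{-2*t}, e^{t}]]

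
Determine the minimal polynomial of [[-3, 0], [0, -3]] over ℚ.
The characteristic polynomial factors as (x + 3)^2. The minimal polynomial is ∏(x - λ)^{k_λ} where k_λ is the size of the largest Jordan block at λ.

For λ = -3: rank(A + 3I) = 0, and the largest Jordan block has size 1 (the smallest k with rank((A + 3I)^k) = rank((A + 3I)^(k+1))).

So m_A(x) = x + 3.

m_A(x) = x + 3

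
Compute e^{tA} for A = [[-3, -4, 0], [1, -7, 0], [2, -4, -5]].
e^{tA} = [[(2*t + 1)*e^{-5*t}, -4*t*e^{-5*t}, 0], [t*e^{-5*t}, (1 - 2*t)*e^{-5*t}, 0], [2*t*e^{-5*t}, -4*t*e^{-5*t}, e^{-5*t}]]

A has Jordan form J = [[-5, 1, 0], [0, -5, 0], [0, 0, -5]] with A = PJP^{-1}, so e^{tA} = P e^{tJ} P^{-1}.

For a Jordan block J_k(λ), e^{tJ_k(λ)} = e^{λt} · (I + tN + t^2 N^2/2! + ... + t^{k-1} N^{k-1}/(k-1)!) where N is the nilpotent superdiagonal part.

Assembling the blocks and conjugating back gives the entries of e^{tA} as shown above.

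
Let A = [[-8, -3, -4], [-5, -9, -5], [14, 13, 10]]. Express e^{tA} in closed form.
e^{tA} = [[(t - e^{5*t} + 2)*e^{-4*t}, (2*t - e^{5*t} + 1)*e^{-4*t}, (t - e^{5*t} + 1)*e^{-4*t}], [-e^{t} + e^{-4*t}, -e^{t} + 2*e^{-4*t}, -e^{t} + e^{-4*t}], [(-t + 3*e^{5*t} - 3)*e^{-4*t}, (-2*t + 3*e^{5*t} - 3)*e^{-4*t}, (-t + 3*e^{5*t} - 2)*e^{-4*t}]]

A has Jordan form J = [[-4, 1, 0], [0, -4, 0], [0, 0, 1]] with A = PJP^{-1}, so e^{tA} = P e^{tJ} P^{-1}.

For a Jordan block J_k(λ), e^{tJ_k(λ)} = e^{λt} · (I + tN + t^2 N^2/2! + ... + t^{k-1} N^{k-1}/(k-1)!) where N is the nilpotent superdiagonal part.

Assembling the blocks and conjugating back gives the entries of e^{tA} as shown above.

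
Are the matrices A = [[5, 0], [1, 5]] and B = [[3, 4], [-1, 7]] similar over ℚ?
Yes.

Two matrices over a field are similar if and only if they have the same invariant factors.

Both A and B have characteristic polynomial (x - 5)^2 and minimal polynomial (x - 5)^2. Computing further, both have invariant factors (x - 5)^2. Hence A and B are similar.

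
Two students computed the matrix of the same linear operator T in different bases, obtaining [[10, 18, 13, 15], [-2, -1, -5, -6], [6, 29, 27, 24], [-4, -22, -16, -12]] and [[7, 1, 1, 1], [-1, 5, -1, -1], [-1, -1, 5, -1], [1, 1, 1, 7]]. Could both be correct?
Both have characteristic polynomial (x - 6)^4, but the minimal polynomial of A is (x - 6)^3 while the minimal polynomial of B is (x - 6)^2. The minimal polynomial is a similarity invariant, so A and B are not similar.

No.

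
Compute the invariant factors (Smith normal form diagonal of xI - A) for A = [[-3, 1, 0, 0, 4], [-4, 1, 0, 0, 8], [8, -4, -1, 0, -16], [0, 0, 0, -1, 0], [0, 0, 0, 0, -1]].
The Jordan structure of A has elementary divisors (x + 1)^2, (x + 1), (x + 1), (x + 1). Arranging the block sizes at each eigenvalue in decreasing order and taking row products gives the invariant factors.

Invariant factors (smallest first, each dividing the next): x + 1, x + 1, x + 1, (x + 1)^2.

Check: the last factor (x + 1)^2 is the minimal polynomial, and the product (x + 1)^5 is the characteristic polynomial.

x + 1, x + 1, x + 1, (x + 1)^2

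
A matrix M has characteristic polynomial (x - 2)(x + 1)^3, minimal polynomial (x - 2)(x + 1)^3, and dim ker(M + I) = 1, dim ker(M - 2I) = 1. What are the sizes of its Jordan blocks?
Jordan blocks: (-1, 3), (2, 1)

λ = -1: algebraic multiplicity 3 (exponent in χ_M), largest block size 3 (exponent in m_M), 1 block (geometric multiplicity). This forces block sizes [3].
λ = 2: algebraic multiplicity 1 (exponent in χ_M), largest block size 1 (exponent in m_M), 1 block (geometric multiplicity). This forces block sizes [1].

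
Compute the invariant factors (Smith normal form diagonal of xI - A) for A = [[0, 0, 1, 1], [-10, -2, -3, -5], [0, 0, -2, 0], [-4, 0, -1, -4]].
x + 2, (x + 2)^3

The Jordan structure of A has elementary divisors (x + 2)^3, (x + 2). Arranging the block sizes at each eigenvalue in decreasing order and taking row products gives the invariant factors.

Invariant factors (smallest first, each dividing the next): x + 2, (x + 2)^3.

Check: the last factor (x + 2)^3 is the minimal polynomial, and the product (x + 2)^4 is the characteristic polynomial.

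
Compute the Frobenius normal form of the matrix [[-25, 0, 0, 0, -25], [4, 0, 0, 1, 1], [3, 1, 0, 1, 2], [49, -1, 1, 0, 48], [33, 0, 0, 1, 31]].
R = [[0, 0, 0, 0, -25], [1, 0, 0, 0, 45], [0, 1, 0, 0, -23], [0, 0, 1, 0, -2], [0, 0, 0, 1, 6]]

The invariant factors of A (the non-unit diagonal entries of the Smith normal form of xI - A over ℚ[x]) are (x - 5)(x - 1)(x^3 - 3x + 5), each dividing the next. The characteristic polynomial is their product, (x - 5)(x - 1)(x^3 - 3x + 5).

The rational canonical form is the block-diagonal matrix of companion matrices C(f_i):
R = [[0, 0, 0, 0, -25], [1, 0, 0, 0, 45], [0, 1, 0, 0, -23], [0, 0, 1, 0, -2], [0, 0, 0, 1, 6]].

Note the characteristic polynomial does not split into linear factors over ℚ, so A has no Jordan form over ℚ; the rational canonical form exists over any field.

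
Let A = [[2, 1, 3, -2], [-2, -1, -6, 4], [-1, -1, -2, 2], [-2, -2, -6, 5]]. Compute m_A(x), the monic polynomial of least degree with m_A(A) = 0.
m_A(x) = (x - 1)^2

The characteristic polynomial factors as (x - 1)^4. The minimal polynomial is ∏(x - λ)^{k_λ} where k_λ is the size of the largest Jordan block at λ.

For λ = 1: rank(A - I) = 1, and the largest Jordan block has size 2 (the smallest k with rank((A - I)^k) = rank((A - I)^(k+1))).

So m_A(x) = (x - 1)^2.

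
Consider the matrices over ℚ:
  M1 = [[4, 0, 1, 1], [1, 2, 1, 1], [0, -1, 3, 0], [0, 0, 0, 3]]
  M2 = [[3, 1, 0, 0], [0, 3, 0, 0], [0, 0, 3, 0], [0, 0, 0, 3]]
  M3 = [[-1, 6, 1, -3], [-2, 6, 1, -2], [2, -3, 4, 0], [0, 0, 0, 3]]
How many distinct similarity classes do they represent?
Characteristic polynomials: χ_{M1} = (x - 3)^4, χ_{M2} = (x - 3)^4, χ_{M3} = (x - 3)^4.

{M1, M3}: invariant factors x - 3, (x - 3)^3.

{M2}: invariant factors x - 3, x - 3, (x - 3)^2.

Matrices are similar if and only if their invariant-factor lists agree; the partition into similarity classes is {M1, M3}, {M2}.

2 classes: {M1, M3}, {M2}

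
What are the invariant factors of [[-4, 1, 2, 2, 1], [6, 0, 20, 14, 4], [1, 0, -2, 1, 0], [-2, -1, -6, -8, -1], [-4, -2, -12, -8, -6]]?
The Jordan structure of A has elementary divisors (x + 4)^2, (x + 4)^2, (x + 4). Arranging the block sizes at each eigenvalue in decreasing order and taking row products gives the invariant factors.

Invariant factors (smallest first, each dividing the next): x + 4, (x + 4)^2, (x + 4)^2.

Check: the last factor (x + 4)^2 is the minimal polynomial, and the product (x + 4)^5 is the characteristic polynomial.

x + 4, (x + 4)^2, (x + 4)^2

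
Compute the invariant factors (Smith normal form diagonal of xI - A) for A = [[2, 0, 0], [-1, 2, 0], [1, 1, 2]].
The Jordan structure of A has elementary divisors (x - 2)^3. Arranging the block sizes at each eigenvalue in decreasing order and taking row products gives the invariant factors.

Invariant factors (smallest first, each dividing the next): (x - 2)^3.

Check: the last factor (x - 2)^3 is the minimal polynomial, and the product (x - 2)^3 is the characteristic polynomial.

(x - 2)^3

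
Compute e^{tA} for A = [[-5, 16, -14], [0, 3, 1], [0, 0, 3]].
e^{tA} = [[e^{-5*t}, (2*e^{8*t} - 2)*e^{-5*t}, 2*((t - 1)*e^{8*t} + 1)*e^{-5*t}], [0, e^{3*t}, t*e^{3*t}], [0, 0, e^{3*t}]]

A has Jordan form J = [[-5, 0, 0], [0, 3, 1], [0, 0, 3]] with A = PJP^{-1}, so e^{tA} = P e^{tJ} P^{-1}.

For a Jordan block J_k(λ), e^{tJ_k(λ)} = e^{λt} · (I + tN + t^2 N^2/2! + ... + t^{k-1} N^{k-1}/(k-1)!) where N is the nilpotent superdiagonal part.

Assembling the blocks and conjugating back gives the entries of e^{tA} as shown above.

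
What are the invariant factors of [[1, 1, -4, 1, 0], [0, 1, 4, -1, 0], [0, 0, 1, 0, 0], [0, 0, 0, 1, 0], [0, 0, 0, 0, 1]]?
x - 1, x - 1, (x - 1)^3

The Jordan structure of A has elementary divisors (x - 1)^3, (x - 1), (x - 1). Arranging the block sizes at each eigenvalue in decreasing order and taking row products gives the invariant factors.

Invariant factors (smallest first, each dividing the next): x - 1, x - 1, (x - 1)^3.

Check: the last factor (x - 1)^3 is the minimal polynomial, and the product (x - 1)^5 is the characteristic polynomial.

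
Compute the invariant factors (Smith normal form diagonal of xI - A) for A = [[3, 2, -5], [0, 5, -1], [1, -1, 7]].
The Jordan structure of A has elementary divisors (x - 5)^3. Arranging the block sizes at each eigenvalue in decreasing order and taking row products gives the invariant factors.

Invariant factors (smallest first, each dividing the next): (x - 5)^3.

Check: the last factor (x - 5)^3 is the minimal polynomial, and the product (x - 5)^3 is the characteristic polynomial.

(x - 5)^3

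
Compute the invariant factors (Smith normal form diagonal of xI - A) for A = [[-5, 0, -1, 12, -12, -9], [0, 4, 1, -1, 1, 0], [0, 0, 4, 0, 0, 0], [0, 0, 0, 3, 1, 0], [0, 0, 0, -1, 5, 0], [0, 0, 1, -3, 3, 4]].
x - 4, (x - 4)^2, (x - 4)^2(x + 5)

The Jordan structure of A has elementary divisors (x + 5), (x - 4)^2, (x - 4)^2, (x - 4). Arranging the block sizes at each eigenvalue in decreasing order and taking row products gives the invariant factors.

Invariant factors (smallest first, each dividing the next): x - 4, (x - 4)^2, (x - 4)^2(x + 5).

Check: the last factor (x - 4)^2(x + 5) is the minimal polynomial, and the product (x - 4)^5(x + 5) is the characteristic polynomial.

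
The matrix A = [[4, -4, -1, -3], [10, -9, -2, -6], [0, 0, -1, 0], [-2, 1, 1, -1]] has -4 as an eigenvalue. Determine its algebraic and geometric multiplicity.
The characteristic polynomial is (x + 1)^3(x + 4), so the factor x + 4 appears with exponent 1: the algebraic multiplicity is 1.

rank(A + 4I) = 3, so the eigenspace has dimension 4 - 3 = 1: the geometric multiplicity is 1.

algebraic multiplicity 1, geometric multiplicity 1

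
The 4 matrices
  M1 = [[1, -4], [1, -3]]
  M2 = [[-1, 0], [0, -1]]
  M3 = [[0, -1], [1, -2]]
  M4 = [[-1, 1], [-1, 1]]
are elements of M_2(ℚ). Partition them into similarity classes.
3 classes: {M1, M3}, {M2}, {M4}

Characteristic polynomials: χ_{M1} = (x + 1)^2, χ_{M2} = (x + 1)^2, χ_{M3} = (x + 1)^2, χ_{M4} = x^2.

{M1, M3}: invariant factors (x + 1)^2.

{M2}: invariant factors x + 1, x + 1.

{M4}: invariant factors x^2.

Matrices are similar if and only if their invariant-factor lists agree; the partition into similarity classes is {M1, M3}, {M2}, {M4}.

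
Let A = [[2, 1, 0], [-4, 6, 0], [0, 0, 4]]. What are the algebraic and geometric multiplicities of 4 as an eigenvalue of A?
The characteristic polynomial is (x - 4)^3, so the factor x - 4 appears with exponent 3: the algebraic multiplicity is 3.

rank(A - 4I) = 1, so the eigenspace has dimension 3 - 1 = 2: the geometric multiplicity is 2.

Since 2 < 3, A is not diagonalizable.

algebraic multiplicity 3, geometric multiplicity 2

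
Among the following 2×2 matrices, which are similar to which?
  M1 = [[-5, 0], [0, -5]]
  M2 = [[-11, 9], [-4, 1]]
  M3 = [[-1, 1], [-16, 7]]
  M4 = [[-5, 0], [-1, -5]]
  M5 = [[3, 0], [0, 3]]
4 classes: {M1}, {M2, M4}, {M3}, {M5}

Characteristic polynomials: χ_{M1} = (x + 5)^2, χ_{M2} = (x + 5)^2, χ_{M3} = (x - 3)^2, χ_{M4} = (x + 5)^2, χ_{M5} = (x - 3)^2.

{M1}: invariant factors x + 5, x + 5.

{M2, M4}: invariant factors (x + 5)^2.

{M3}: invariant factors (x - 3)^2.

{M5}: invariant factors x - 3, x - 3.

Matrices are similar if and only if their invariant-factor lists agree; the partition into similarity classes is {M1}, {M2, M4}, {M3}, {M5}.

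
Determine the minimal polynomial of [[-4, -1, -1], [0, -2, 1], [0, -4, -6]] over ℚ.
m_A(x) = (x + 4)^3

The characteristic polynomial factors as (x + 4)^3. The minimal polynomial is ∏(x - λ)^{k_λ} where k_λ is the size of the largest Jordan block at λ.

For λ = -4: rank(A + 4I) = 2, and the largest Jordan block has size 3 (the smallest k with rank((A + 4I)^k) = rank((A + 4I)^(k+1))).

So m_A(x) = (x + 4)^3.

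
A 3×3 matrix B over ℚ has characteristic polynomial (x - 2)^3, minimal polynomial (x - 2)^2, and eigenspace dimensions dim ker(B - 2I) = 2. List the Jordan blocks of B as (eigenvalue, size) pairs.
λ = 2: algebraic multiplicity 3 (exponent in χ_B), largest block size 2 (exponent in m_B), 2 blocks (geometric multiplicity). These force block sizes [2, 1].

Jordan blocks: (2, 2), (2, 1)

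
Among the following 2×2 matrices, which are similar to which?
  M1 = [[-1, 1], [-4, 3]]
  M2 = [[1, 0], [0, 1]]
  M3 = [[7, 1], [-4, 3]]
3 classes: {M1}, {M2}, {M3}

Characteristic polynomials: χ_{M1} = (x - 1)^2, χ_{M2} = (x - 1)^2, χ_{M3} = (x - 5)^2.

{M1}: invariant factors (x - 1)^2.

{M2}: invariant factors x - 1, x - 1.

{M3}: invariant factors (x - 5)^2.

Matrices are similar if and only if their invariant-factor lists agree; the partition into similarity classes is {M1}, {M2}, {M3}.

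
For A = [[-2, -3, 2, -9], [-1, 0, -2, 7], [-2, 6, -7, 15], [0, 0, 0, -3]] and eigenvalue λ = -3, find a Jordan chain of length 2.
We seek v_1 ∈ ker((A + 3I)^2) \ ker(A + 3I), then set v_{i+1} = (A + 3I) v_i.

One such chain is v_1 = [[0, 1, 2, 0]]^T, v_2 = [[1, -1, -2, 0]]^T. Check: (A + 3I) v_2 = [[0, 0, 0, 0]]^T = 0.

v_1 = [[0, 1, 2, 0]]^T, v_2 = [[1, -1, -2, 0]]^T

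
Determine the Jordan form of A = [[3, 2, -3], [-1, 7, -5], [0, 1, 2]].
The characteristic polynomial is det(xI - A) = (x - 4)^3, so the eigenvalues are 4 (algebraic multiplicity 3).

For λ = 4: rank(A - 4I) = 2, rank((A - 4I)^2) = 1, rank((A - 4I)^3) = 0. The eigenspace has dimension 3 - 2 = 1, so there is 1 Jordan block; the rank sequence gives block sizes [3].

Assembling the blocks gives the Jordan form J above.

J = [[4, 1, 0], [0, 4, 1], [0, 0, 4]]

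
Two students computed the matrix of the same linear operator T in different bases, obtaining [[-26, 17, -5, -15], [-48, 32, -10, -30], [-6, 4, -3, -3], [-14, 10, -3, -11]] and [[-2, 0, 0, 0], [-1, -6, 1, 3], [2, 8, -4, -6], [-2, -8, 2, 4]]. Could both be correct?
No.

Both have characteristic polynomial (x + 2)^4 and minimal polynomial (x + 2)^2. But rank(A + 2I) = 2 for A while rank(B + 2I) = 1 for B, so the number of Jordan blocks at λ = -2 differs. A and B are not similar.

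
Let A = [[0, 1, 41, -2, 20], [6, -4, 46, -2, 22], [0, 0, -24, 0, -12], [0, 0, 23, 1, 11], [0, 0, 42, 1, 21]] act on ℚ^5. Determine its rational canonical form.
R = [[0, 6, 0, 0, 0], [1, -4, 0, 0, 0], [0, 0, 0, 0, -12], [0, 0, 1, 0, 14], [0, 0, 0, 1, -2]]

The invariant factors of A (the non-unit diagonal entries of the Smith normal form of xI - A over ℚ[x]) are x^2 + 4x - 6, (x - 2)(x^2 + 4x - 6), each dividing the next. The characteristic polynomial is their product, (x - 2)(x^2 + 4x - 6)^2.

The rational canonical form is the block-diagonal matrix of companion matrices C(f_i):
R = [[0, 6, 0, 0, 0], [1, -4, 0, 0, 0], [0, 0, 0, 0, -12], [0, 0, 1, 0, 14], [0, 0, 0, 1, -2]].

Note the characteristic polynomial does not split into linear factors over ℚ, so A has no Jordan form over ℚ; the rational canonical form exists over any field.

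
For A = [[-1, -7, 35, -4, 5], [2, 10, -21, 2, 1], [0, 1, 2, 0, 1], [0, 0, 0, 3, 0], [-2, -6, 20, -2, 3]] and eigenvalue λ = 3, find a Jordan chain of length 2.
v_1 = [[-3, 1, 0, 1, 0]]^T, v_2 = [[1, 3, 1, 0, -2]]^T

We seek v_1 ∈ ker((A - 3I)^2) \ ker(A - 3I), then set v_{i+1} = (A - 3I) v_i.

One such chain is v_1 = [[-3, 1, 0, 1, 0]]^T, v_2 = [[1, 3, 1, 0, -2]]^T. Check: (A - 3I) v_2 = [[0, 0, 0, 0, 0]]^T = 0.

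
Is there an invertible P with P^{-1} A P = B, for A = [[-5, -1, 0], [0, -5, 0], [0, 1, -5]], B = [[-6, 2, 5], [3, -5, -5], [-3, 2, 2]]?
No.

trace(A) = -15 but trace(B) = -9. The trace is a similarity invariant, so A and B are not similar.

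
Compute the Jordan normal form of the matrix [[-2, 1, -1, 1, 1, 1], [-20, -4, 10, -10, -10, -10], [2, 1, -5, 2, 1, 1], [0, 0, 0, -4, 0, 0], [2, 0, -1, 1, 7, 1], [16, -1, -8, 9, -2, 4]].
The characteristic polynomial is det(xI - A) = (x - 6)^2(x + 4)^4, so the eigenvalues are -4 (algebraic multiplicity 4), 6 (algebraic multiplicity 2).

For λ = -4: rank(A + 4I) = 4, rank((A + 4I)^2) = 2. The eigenspace has dimension 6 - 4 = 2, so there are 2 Jordan blocks; the rank sequence gives block sizes [2, 2].

For λ = 6: rank(A - 6I) = 5, rank((A - 6I)^2) = 4. The eigenspace has dimension 6 - 5 = 1, so there is 1 Jordan block; the rank sequence gives block sizes [2].

Assembling the blocks gives the Jordan form J above.

J = [[-4, 1, 0, 0, 0, 0], [0, -4, 0, 0, 0, 0], [0, 0, -4, 1, 0, 0], [0, 0, 0, -4, 0, 0], [0, 0, 0, 0, 6, 1], [0, 0, 0, 0, 0, 6]]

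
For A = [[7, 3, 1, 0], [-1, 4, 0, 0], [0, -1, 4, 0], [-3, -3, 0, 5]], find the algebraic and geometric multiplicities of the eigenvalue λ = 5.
The characteristic polynomial is (x - 5)^4, so the factor x - 5 appears with exponent 4: the algebraic multiplicity is 4.

rank(A - 5I) = 2, so the eigenspace has dimension 4 - 2 = 2: the geometric multiplicity is 2.

Since 2 < 4, A is not diagonalizable.

algebraic multiplicity 4, geometric multiplicity 2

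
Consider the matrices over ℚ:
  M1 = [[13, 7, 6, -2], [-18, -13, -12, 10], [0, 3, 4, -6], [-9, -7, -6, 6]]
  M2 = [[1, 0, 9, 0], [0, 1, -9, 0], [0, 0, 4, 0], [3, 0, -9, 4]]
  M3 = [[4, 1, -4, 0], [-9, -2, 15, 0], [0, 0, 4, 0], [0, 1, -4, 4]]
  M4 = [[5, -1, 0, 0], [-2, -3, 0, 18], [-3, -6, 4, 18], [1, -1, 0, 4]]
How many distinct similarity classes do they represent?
2 classes: {M1, M3, M4}, {M2}

Characteristic polynomials: χ_{M1} = (x - 4)^2(x - 1)^2, χ_{M2} = (x - 4)^2(x - 1)^2, χ_{M3} = (x - 4)^2(x - 1)^2, χ_{M4} = (x - 4)^2(x - 1)^2.

{M1, M3, M4}: invariant factors x - 4, (x - 4)(x - 1)^2.

{M2}: invariant factors (x - 4)(x - 1), (x - 4)(x - 1).

Matrices are similar if and only if their invariant-factor lists agree; the partition into similarity classes is {M1, M3, M4}, {M2}.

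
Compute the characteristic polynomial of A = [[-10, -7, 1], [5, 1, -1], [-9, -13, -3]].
xI - A = [[x + 10, 7, -1], [-5, x - 1, 1], [9, 13, x + 3]].

Expanding det(xI - A) along the first row:
det(xI - A) = + (x + 10)·det([[x - 1, 1], [13, x + 3]]) - (7)·det([[-5, 1], [9, x + 3]]) + (-1)·det([[-5, x - 1], [9, 13]]).

Evaluating gives χ_A(x) = x^3 + 12x^2 + 48x + 64 = (x + 4)^3.

χ_A(x) = (x + 4)^3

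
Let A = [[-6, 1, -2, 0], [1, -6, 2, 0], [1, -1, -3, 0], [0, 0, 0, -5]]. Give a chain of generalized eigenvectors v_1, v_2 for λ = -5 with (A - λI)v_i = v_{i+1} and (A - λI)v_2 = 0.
We seek v_1 ∈ ker((A + 5I)^2) \ ker(A + 5I), then set v_{i+1} = (A + 5I) v_i.

One such chain is v_1 = [[1, 0, -1, 4]]^T, v_2 = [[1, -1, -1, 0]]^T. Check: (A + 5I) v_2 = [[0, 0, 0, 0]]^T = 0.

v_1 = [[1, 0, -1, 4]]^T, v_2 = [[1, -1, -1, 0]]^T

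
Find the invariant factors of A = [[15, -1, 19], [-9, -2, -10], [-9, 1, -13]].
The Jordan structure of A has elementary divisors (x + 3)^2, (x - 6). Arranging the block sizes at each eigenvalue in decreasing order and taking row products gives the invariant factors.

Invariant factors (smallest first, each dividing the next): (x - 6)(x + 3)^2.

Check: the last factor (x - 6)(x + 3)^2 is the minimal polynomial, and the product (x - 6)(x + 3)^2 is the characteristic polynomial.

(x - 6)(x + 3)^2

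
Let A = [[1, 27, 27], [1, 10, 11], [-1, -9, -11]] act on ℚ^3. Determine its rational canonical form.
The invariant factors of A (the non-unit diagonal entries of the Smith normal form of xI - A over ℚ[x]) are (x - 4)(x + 2)^2, each dividing the next. The characteristic polynomial is their product, (x - 4)(x + 2)^2.

The rational canonical form is the block-diagonal matrix of companion matrices C(f_i):
R = [[0, 0, 16], [1, 0, 12], [0, 1, 0]].

R = [[0, 0, 16], [1, 0, 12], [0, 1, 0]]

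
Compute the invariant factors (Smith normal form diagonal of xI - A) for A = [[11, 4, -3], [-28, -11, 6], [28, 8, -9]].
The Jordan structure of A has elementary divisors (x + 3)^2, (x + 3). Arranging the block sizes at each eigenvalue in decreasing order and taking row products gives the invariant factors.

Invariant factors (smallest first, each dividing the next): x + 3, (x + 3)^2.

Check: the last factor (x + 3)^2 is the minimal polynomial, and the product (x + 3)^3 is the characteristic polynomial.

x + 3, (x + 3)^2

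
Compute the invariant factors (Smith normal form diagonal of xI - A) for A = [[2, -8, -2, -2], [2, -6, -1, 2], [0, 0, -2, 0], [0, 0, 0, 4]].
The Jordan structure of A has elementary divisors (x + 2)^2, (x + 2), (x - 4). Arranging the block sizes at each eigenvalue in decreasing order and taking row products gives the invariant factors.

Invariant factors (smallest first, each dividing the next): x + 2, (x - 4)(x + 2)^2.

Check: the last factor (x - 4)(x + 2)^2 is the minimal polynomial, and the product (x - 4)(x + 2)^3 is the characteristic polynomial.

x + 2, (x - 4)(x + 2)^2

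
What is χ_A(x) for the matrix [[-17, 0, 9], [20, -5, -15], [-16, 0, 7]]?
xI - A = [[x + 17, 0, -9], [-20, x + 5, 15], [16, 0, x - 7]].

Expanding det(xI - A) along the first row:
det(xI - A) = + (x + 17)·det([[x + 5, 15], [0, x - 7]]) - (0)·det([[-20, 15], [16, x - 7]]) + (-9)·det([[-20, x + 5], [16, 0]]).

Evaluating gives χ_A(x) = x^3 + 15x^2 + 75x + 125 = (x + 5)^3.

χ_A(x) = (x + 5)^3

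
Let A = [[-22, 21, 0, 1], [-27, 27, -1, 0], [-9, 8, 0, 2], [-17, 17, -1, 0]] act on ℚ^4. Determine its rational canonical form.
R = [[0, 0, 0, 10], [1, 0, 0, -2], [0, 1, 0, 0], [0, 0, 1, 5]]

The invariant factors of A (the non-unit diagonal entries of the Smith normal form of xI - A over ℚ[x]) are (x - 5)(x^3 + 2), each dividing the next. The characteristic polynomial is their product, (x - 5)(x^3 + 2).

The rational canonical form is the block-diagonal matrix of companion matrices C(f_i):
R = [[0, 0, 0, 10], [1, 0, 0, -2], [0, 1, 0, 0], [0, 0, 1, 5]].

Note the characteristic polynomial does not split into linear factors over ℚ, so A has no Jordan form over ℚ; the rational canonical form exists over any field.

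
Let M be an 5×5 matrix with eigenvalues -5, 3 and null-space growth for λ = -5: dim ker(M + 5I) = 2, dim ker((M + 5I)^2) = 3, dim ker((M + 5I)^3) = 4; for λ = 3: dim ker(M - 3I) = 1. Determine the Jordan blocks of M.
λ = -5: successive nullity increments [2, 1, 1] count blocks of size ≥ k; block sizes are [3, 1].
λ = 3: successive nullity increments [1] count blocks of size ≥ k; block sizes are [1].

Jordan blocks: (-5, 3), (-5, 1), (3, 1)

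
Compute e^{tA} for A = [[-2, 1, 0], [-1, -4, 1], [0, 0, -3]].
A has Jordan form J = [[-3, 1, 0], [0, -3, 1], [0, 0, -3]] with A = PJP^{-1}, so e^{tA} = P e^{tJ} P^{-1}.

For a Jordan block J_k(λ), e^{tJ_k(λ)} = e^{λt} · (I + tN + t^2 N^2/2! + ... + t^{k-1} N^{k-1}/(k-1)!) where N is the nilpotent superdiagonal part.

Assembling the blocks and conjugating back gives the entries of e^{tA} as shown above.

e^{tA} = [[(t + 1)*e^{-3*t}, t*e^{-3*t}, t^2*e^{-3*t}/2], [-t*e^{-3*t}, (1 - t)*e^{-3*t}, t*(2 - t)*e^{-3*t}/2], [0, 0, e^{-3*t}]]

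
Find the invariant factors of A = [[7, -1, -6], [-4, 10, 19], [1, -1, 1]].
The Jordan structure of A has elementary divisors (x - 6)^3. Arranging the block sizes at each eigenvalue in decreasing order and taking row products gives the invariant factors.

Invariant factors (smallest first, each dividing the next): (x - 6)^3.

Check: the last factor (x - 6)^3 is the minimal polynomial, and the product (x - 6)^3 is the characteristic polynomial.

(x - 6)^3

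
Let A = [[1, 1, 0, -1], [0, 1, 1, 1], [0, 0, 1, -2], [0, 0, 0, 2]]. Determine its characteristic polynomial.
xI - A = [[x - 1, -1, 0, 1], [0, x - 1, -1, -1], [0, 0, x - 1, 2], [0, 0, 0, x - 2]].

Expanding det(xI - A) along the first row:
det(xI - A) = + (x - 1)·det([[x - 1, -1, -1], [0, x - 1, 2], [0, 0, x - 2]]) - (-1)·det([[0, -1, -1], [0, x - 1, 2], [0, 0, x - 2]]) + (0)·det([[0, x - 1, -1], [0, 0, 2], [0, 0, x - 2]]) - (1)·det([[0, x - 1, -1], [0, 0, x - 1], [0, 0, 0]]).

Evaluating gives χ_A(x) = x^4 - 5x^3 + 9x^2 - 7x + 2 = (x - 2)(x - 1)^3.

χ_A(x) = (x - 2)(x - 1)^3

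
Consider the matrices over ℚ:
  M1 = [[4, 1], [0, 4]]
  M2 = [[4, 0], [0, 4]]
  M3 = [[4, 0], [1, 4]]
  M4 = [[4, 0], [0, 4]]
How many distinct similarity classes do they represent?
Characteristic polynomials: χ_{M1} = (x - 4)^2, χ_{M2} = (x - 4)^2, χ_{M3} = (x - 4)^2, χ_{M4} = (x - 4)^2.

{M1, M3}: invariant factors (x - 4)^2.

{M2, M4}: invariant factors x - 4, x - 4.

Matrices are similar if and only if their invariant-factor lists agree; the partition into similarity classes is {M1, M3}, {M2, M4}.

2 classes: {M1, M3}, {M2, M4}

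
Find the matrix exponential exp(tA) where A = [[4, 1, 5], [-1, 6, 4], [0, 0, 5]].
A has Jordan form J = [[5, 1, 0], [0, 5, 1], [0, 0, 5]] with A = PJP^{-1}, so e^{tA} = P e^{tJ} P^{-1}.

For a Jordan block J_k(λ), e^{tJ_k(λ)} = e^{λt} · (I + tN + t^2 N^2/2! + ... + t^{k-1} N^{k-1}/(k-1)!) where N is the nilpotent superdiagonal part.

Assembling the blocks and conjugating back gives the entries of e^{tA} as shown above.

e^{tA} = [[(1 - t)*e^{5*t}, t*e^{5*t}, t*(10 - t)*e^{5*t}/2], [-t*e^{5*t}, (t + 1)*e^{5*t}, t*(8 - t)*e^{5*t}/2], [0, 0, e^{5*t}]]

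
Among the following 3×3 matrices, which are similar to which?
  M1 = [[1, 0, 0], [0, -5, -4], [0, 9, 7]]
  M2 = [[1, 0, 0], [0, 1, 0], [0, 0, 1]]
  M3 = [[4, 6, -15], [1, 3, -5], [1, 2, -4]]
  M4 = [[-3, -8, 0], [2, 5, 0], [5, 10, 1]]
Characteristic polynomials: χ_{M1} = (x - 1)^3, χ_{M2} = (x - 1)^3, χ_{M3} = (x - 1)^3, χ_{M4} = (x - 1)^3.

{M1, M3, M4}: invariant factors x - 1, (x - 1)^2.

{M2}: invariant factors x - 1, x - 1, x - 1.

Matrices are similar if and only if their invariant-factor lists agree; the partition into similarity classes is {M1, M3, M4}, {M2}.

2 classes: {M1, M3, M4}, {M2}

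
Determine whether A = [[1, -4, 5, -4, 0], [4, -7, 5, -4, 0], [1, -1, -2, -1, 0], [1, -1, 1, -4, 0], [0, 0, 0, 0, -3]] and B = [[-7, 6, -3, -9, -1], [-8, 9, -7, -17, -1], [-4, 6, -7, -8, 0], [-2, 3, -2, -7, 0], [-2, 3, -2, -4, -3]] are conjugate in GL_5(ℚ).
Yes.

Two matrices over a field are similar if and only if they have the same invariant factors.

Both A and B have characteristic polynomial (x + 3)^5 and minimal polynomial (x + 3)^3. Computing further, both have invariant factors x + 3, x + 3, (x + 3)^3. Hence A and B are similar.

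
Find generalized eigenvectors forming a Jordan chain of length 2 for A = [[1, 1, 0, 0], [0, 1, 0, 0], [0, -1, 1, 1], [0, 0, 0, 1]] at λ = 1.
v_1 = [[1, 1, -1, 0]]^T, v_2 = [[1, 0, -1, 0]]^T

We seek v_1 ∈ ker((A - I)^2) \ ker(A - I), then set v_{i+1} = (A - I) v_i.

One such chain is v_1 = [[1, 1, -1, 0]]^T, v_2 = [[1, 0, -1, 0]]^T. Check: (A - I) v_2 = [[0, 0, 0, 0]]^T = 0.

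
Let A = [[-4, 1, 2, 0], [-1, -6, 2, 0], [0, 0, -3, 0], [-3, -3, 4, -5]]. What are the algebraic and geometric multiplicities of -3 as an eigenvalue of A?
algebraic multiplicity 1, geometric multiplicity 1

The characteristic polynomial is (x + 3)(x + 5)^3, so the factor x + 3 appears with exponent 1: the algebraic multiplicity is 1.

rank(A + 3I) = 3, so the eigenspace has dimension 4 - 3 = 1: the geometric multiplicity is 1.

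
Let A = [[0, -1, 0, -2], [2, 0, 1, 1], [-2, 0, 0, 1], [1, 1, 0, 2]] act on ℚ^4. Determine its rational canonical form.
R = [[0, 0, 0, -1], [1, 0, 0, 2], [0, 1, 0, -3], [0, 0, 1, 2]]

The invariant factors of A (the non-unit diagonal entries of the Smith normal form of xI - A over ℚ[x]) are (x^2 - x + 1)^2, each dividing the next. The characteristic polynomial is their product, (x^2 - x + 1)^2.

The rational canonical form is the block-diagonal matrix of companion matrices C(f_i):
R = [[0, 0, 0, -1], [1, 0, 0, 2], [0, 1, 0, -3], [0, 0, 1, 2]].

Note the characteristic polynomial does not split into linear factors over ℚ, so A has no Jordan form over ℚ; the rational canonical form exists over any field.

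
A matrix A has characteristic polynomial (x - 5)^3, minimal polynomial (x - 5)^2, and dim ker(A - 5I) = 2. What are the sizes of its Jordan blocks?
λ = 5: algebraic multiplicity 3 (exponent in χ_A), largest block size 2 (exponent in m_A), 2 blocks (geometric multiplicity). These force block sizes [2, 1].

Jordan blocks: (5, 2), (5, 1)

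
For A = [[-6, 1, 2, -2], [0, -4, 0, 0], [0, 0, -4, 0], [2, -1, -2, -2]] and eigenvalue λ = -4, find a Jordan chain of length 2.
We seek v_1 ∈ ker((A + 4I)^2) \ ker(A + 4I), then set v_{i+1} = (A + 4I) v_i.

One such chain is v_1 = [[0, 1, 0, 0]]^T, v_2 = [[1, 0, 0, -1]]^T. Check: (A + 4I) v_2 = [[0, 0, 0, 0]]^T = 0.

v_1 = [[0, 1, 0, 0]]^T, v_2 = [[1, 0, 0, -1]]^T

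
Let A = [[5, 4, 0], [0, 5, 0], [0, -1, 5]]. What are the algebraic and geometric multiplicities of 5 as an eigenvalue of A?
algebraic multiplicity 3, geometric multiplicity 2

The characteristic polynomial is (x - 5)^3, so the factor x - 5 appears with exponent 3: the algebraic multiplicity is 3.

rank(A - 5I) = 1, so the eigenspace has dimension 3 - 1 = 2: the geometric multiplicity is 2.

Since 2 < 3, A is not diagonalizable.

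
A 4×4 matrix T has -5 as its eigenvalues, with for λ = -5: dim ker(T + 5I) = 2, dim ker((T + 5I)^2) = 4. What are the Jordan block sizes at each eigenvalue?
Jordan blocks: (-5, 2), (-5, 2)

λ = -5: successive nullity increments [2, 2] count blocks of size ≥ k; block sizes are [2, 2].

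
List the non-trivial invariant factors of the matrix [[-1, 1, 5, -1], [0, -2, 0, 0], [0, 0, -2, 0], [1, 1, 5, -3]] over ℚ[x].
The Jordan structure of A has elementary divisors (x + 2)^2, (x + 2), (x + 2). Arranging the block sizes at each eigenvalue in decreasing order and taking row products gives the invariant factors.

Invariant factors (smallest first, each dividing the next): x + 2, x + 2, (x + 2)^2.

Check: the last factor (x + 2)^2 is the minimal polynomial, and the product (x + 2)^4 is the characteristic polynomial.

x + 2, x + 2, (x + 2)^2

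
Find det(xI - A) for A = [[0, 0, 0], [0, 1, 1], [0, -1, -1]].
xI - A = [[x, 0, 0], [0, x - 1, -1], [0, 1, x + 1]].

Expanding det(xI - A) along the first row:
det(xI - A) = + (x)·det([[x - 1, -1], [1, x + 1]]) - (0)·det([[0, -1], [0, x + 1]]) + (0)·det([[0, x - 1], [0, 1]]).

Evaluating gives χ_A(x) = x^3.

χ_A(x) = x^3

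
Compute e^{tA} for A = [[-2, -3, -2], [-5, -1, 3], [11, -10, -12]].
e^{tA} = [[(t^2 + 3*t + 1)*e^{-5*t}, t*(-t - 6)*e^{-5*t}/2, t*(-t - 4)*e^{-5*t}/2], [t*(-t - 5)*e^{-5*t}, (t^2 + 8*t + 2)*e^{-5*t}/2, t*(t + 6)*e^{-5*t}/2], [t*(3*t + 11)*e^{-5*t}, t*(-3*t - 20)*e^{-5*t}/2, (-3*t^2 - 14*t + 2)*e^{-5*t}/2]]

A has Jordan form J = [[-5, 1, 0], [0, -5, 1], [0, 0, -5]] with A = PJP^{-1}, so e^{tA} = P e^{tJ} P^{-1}.

For a Jordan block J_k(λ), e^{tJ_k(λ)} = e^{λt} · (I + tN + t^2 N^2/2! + ... + t^{k-1} N^{k-1}/(k-1)!) where N is the nilpotent superdiagonal part.

Assembling the blocks and conjugating back gives the entries of e^{tA} as shown above.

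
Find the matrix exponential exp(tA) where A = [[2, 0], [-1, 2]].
e^{tA} = [[e^{2*t}, 0], [-t*e^{2*t}, e^{2*t}]]

A has Jordan form J = [[2, 1], [0, 2]] with A = PJP^{-1}, so e^{tA} = P e^{tJ} P^{-1}.

For a Jordan block J_k(λ), e^{tJ_k(λ)} = e^{λt} · (I + tN + t^2 N^2/2! + ... + t^{k-1} N^{k-1}/(k-1)!) where N is the nilpotent superdiagonal part.

Assembling the blocks and conjugating back gives the entries of e^{tA} as shown above.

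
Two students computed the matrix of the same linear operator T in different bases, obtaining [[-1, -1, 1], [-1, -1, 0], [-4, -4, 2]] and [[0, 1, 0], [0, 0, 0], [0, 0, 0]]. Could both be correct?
No.

Both have characteristic polynomial x^3, but the minimal polynomial of A is x^3 while the minimal polynomial of B is x^2. The minimal polynomial is a similarity invariant, so A and B are not similar.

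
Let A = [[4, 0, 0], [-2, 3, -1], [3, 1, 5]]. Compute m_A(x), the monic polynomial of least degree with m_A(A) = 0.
The characteristic polynomial factors as (x - 4)^3. The minimal polynomial is ∏(x - λ)^{k_λ} where k_λ is the size of the largest Jordan block at λ.

For λ = 4: rank(A - 4I) = 2, and the largest Jordan block has size 3 (the smallest k with rank((A - 4I)^k) = rank((A - 4I)^(k+1))).

So m_A(x) = (x - 4)^3.

m_A(x) = (x - 4)^3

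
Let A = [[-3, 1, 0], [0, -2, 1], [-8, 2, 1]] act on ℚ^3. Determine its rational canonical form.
The invariant factors of A (the non-unit diagonal entries of the Smith normal form of xI - A over ℚ[x]) are (x - 1)(x + 1)(x + 4), each dividing the next. The characteristic polynomial is their product, (x - 1)(x + 1)(x + 4).

The rational canonical form is the block-diagonal matrix of companion matrices C(f_i):
R = [[0, 0, 4], [1, 0, 1], [0, 1, -4]].

R = [[0, 0, 4], [1, 0, 1], [0, 1, -4]]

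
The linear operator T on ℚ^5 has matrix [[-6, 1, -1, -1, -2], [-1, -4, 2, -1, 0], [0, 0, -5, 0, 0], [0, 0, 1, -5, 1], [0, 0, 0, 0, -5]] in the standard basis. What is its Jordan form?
The characteristic polynomial is det(xI - A) = (x + 5)^5, so the eigenvalues are -5 (algebraic multiplicity 5).

For λ = -5: rank(A + 5I) = 3, rank((A + 5I)^2) = 1, rank((A + 5I)^3) = 0. The eigenspace has dimension 5 - 3 = 2, so there are 2 Jordan blocks; the rank sequence gives block sizes [3, 2].

Assembling the blocks gives the Jordan form J above.

J = [[-5, 1, 0, 0, 0], [0, -5, 1, 0, 0], [0, 0, -5, 0, 0], [0, 0, 0, -5, 1], [0, 0, 0, 0, -5]]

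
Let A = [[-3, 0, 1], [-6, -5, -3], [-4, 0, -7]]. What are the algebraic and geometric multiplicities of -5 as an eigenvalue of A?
The characteristic polynomial is (x + 5)^3, so the factor x + 5 appears with exponent 3: the algebraic multiplicity is 3.

rank(A + 5I) = 1, so the eigenspace has dimension 3 - 1 = 2: the geometric multiplicity is 2.

Since 2 < 3, A is not diagonalizable.

algebraic multiplicity 3, geometric multiplicity 2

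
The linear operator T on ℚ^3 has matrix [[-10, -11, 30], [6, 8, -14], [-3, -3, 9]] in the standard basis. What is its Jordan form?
J = [[2, 1, 0], [0, 2, 0], [0, 0, 3]]

The characteristic polynomial is det(xI - A) = (x - 3)(x - 2)^2, so the eigenvalues are 2 (algebraic multiplicity 2), 3 (algebraic multiplicity 1).

For λ = 2: rank(A - 2I) = 2, rank((A - 2I)^2) = 1. The eigenspace has dimension 3 - 2 = 1, so there is 1 Jordan block; the rank sequence gives block sizes [2].

For λ = 3: algebraic multiplicity 1 gives one 1×1 block.

Assembling the blocks gives the Jordan form J above.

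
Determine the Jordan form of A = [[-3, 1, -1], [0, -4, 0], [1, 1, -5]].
The characteristic polynomial is det(xI - A) = (x + 4)^3, so the eigenvalues are -4 (algebraic multiplicity 3).

For λ = -4: rank(A + 4I) = 1, rank((A + 4I)^2) = 0. The eigenspace has dimension 3 - 1 = 2, so there are 2 Jordan blocks; the rank sequence gives block sizes [2, 1].

Assembling the blocks gives the Jordan form J above.

J = [[-4, 1, 0], [0, -4, 0], [0, 0, -4]]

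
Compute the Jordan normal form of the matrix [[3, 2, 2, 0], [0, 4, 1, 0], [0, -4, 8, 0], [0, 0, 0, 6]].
The characteristic polynomial is det(xI - A) = (x - 6)^3(x - 3), so the eigenvalues are 3 (algebraic multiplicity 1), 6 (algebraic multiplicity 3).

For λ = 3: algebraic multiplicity 1 gives one 1×1 block.

For λ = 6: rank(A - 6I) = 2, rank((A - 6I)^2) = 1. The eigenspace has dimension 4 - 2 = 2, so there are 2 Jordan blocks; the rank sequence gives block sizes [2, 1].

Assembling the blocks gives the Jordan form J above.

J = [[3, 0, 0, 0], [0, 6, 1, 0], [0, 0, 6, 0], [0, 0, 0, 6]]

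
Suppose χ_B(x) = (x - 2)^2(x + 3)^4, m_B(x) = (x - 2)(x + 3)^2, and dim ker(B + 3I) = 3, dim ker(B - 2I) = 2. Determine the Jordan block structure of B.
Jordan blocks: (-3, 2), (-3, 1), (-3, 1), (2, 1), (2, 1)

λ = -3: algebraic multiplicity 4 (exponent in χ_B), largest block size 2 (exponent in m_B), 3 blocks (geometric multiplicity). These force block sizes [2, 1, 1].
λ = 2: algebraic multiplicity 2 (exponent in χ_B), largest block size 1 (exponent in m_B), 2 blocks (geometric multiplicity). These force block sizes [1, 1].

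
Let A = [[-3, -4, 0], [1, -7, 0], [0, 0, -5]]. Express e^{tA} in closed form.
e^{tA} = [[(2*t + 1)*e^{-5*t}, -4*t*e^{-5*t}, 0], [t*e^{-5*t}, (1 - 2*t)*e^{-5*t}, 0], [0, 0, e^{-5*t}]]

A has Jordan form J = [[-5, 1, 0], [0, -5, 0], [0, 0, -5]] with A = PJP^{-1}, so e^{tA} = P e^{tJ} P^{-1}.

For a Jordan block J_k(λ), e^{tJ_k(λ)} = e^{λt} · (I + tN + t^2 N^2/2! + ... + t^{k-1} N^{k-1}/(k-1)!) where N is the nilpotent superdiagonal part.

Assembling the blocks and conjugating back gives the entries of e^{tA} as shown above.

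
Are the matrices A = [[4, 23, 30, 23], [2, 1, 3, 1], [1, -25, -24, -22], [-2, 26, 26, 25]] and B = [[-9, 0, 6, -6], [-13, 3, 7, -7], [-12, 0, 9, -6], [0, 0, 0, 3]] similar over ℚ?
No.

Both have characteristic polynomial (x - 3)^3(x + 3), but the minimal polynomial of A is (x - 3)^3(x + 3) while the minimal polynomial of B is (x - 3)^2(x + 3). The minimal polynomial is a similarity invariant, so A and B are not similar.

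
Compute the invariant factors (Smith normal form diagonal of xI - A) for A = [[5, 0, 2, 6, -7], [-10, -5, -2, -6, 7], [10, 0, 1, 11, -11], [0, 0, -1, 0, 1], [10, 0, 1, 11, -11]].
The Jordan structure of A has elementary divisors (x + 5), (x + 5), x^3. Arranging the block sizes at each eigenvalue in decreasing order and taking row products gives the invariant factors.

Invariant factors (smallest first, each dividing the next): x + 5, x^3(x + 5).

Check: the last factor x^3(x + 5) is the minimal polynomial, and the product x^3(x + 5)^2 is the characteristic polynomial.

x + 5, x^3(x + 5)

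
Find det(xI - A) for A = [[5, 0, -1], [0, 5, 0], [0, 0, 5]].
χ_A(x) = (x - 5)^3

xI - A = [[x - 5, 0, 1], [0, x - 5, 0], [0, 0, x - 5]].

Expanding det(xI - A) along the first row:
det(xI - A) = + (x - 5)·det([[x - 5, 0], [0, x - 5]]) - (0)·det([[0, 0], [0, x - 5]]) + (1)·det([[0, x - 5], [0, 0]]).

Evaluating gives χ_A(x) = x^3 - 15x^2 + 75x - 125 = (x - 5)^3.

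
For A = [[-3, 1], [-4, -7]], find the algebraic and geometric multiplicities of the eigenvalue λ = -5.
algebraic multiplicity 2, geometric multiplicity 1

The characteristic polynomial is (x + 5)^2, so the factor x + 5 appears with exponent 2: the algebraic multiplicity is 2.

rank(A + 5I) = 1, so the eigenspace has dimension 2 - 1 = 1: the geometric multiplicity is 1.

Since 1 < 2, A is not diagonalizable.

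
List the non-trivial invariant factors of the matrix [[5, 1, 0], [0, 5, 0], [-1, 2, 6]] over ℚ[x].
(x - 6)(x - 5)^2

The Jordan structure of A has elementary divisors (x - 5)^2, (x - 6). Arranging the block sizes at each eigenvalue in decreasing order and taking row products gives the invariant factors.

Invariant factors (smallest first, each dividing the next): (x - 6)(x - 5)^2.

Check: the last factor (x - 6)(x - 5)^2 is the minimal polynomial, and the product (x - 6)(x - 5)^2 is the characteristic polynomial.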